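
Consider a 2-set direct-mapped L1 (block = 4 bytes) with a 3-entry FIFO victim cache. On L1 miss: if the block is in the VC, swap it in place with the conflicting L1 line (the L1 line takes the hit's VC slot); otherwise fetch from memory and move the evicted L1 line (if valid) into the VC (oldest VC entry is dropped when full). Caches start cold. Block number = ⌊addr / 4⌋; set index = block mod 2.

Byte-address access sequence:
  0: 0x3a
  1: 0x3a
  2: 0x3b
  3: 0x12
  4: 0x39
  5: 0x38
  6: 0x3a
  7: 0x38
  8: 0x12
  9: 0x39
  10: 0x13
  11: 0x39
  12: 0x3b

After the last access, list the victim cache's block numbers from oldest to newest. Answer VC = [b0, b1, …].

VC = [4]

0: 0x3a (blk 14, set 0) → MISS  vc=[]
1: 0x3a (blk 14, set 0) → L1-HIT  vc=[]
2: 0x3b (blk 14, set 0) → L1-HIT  vc=[]
3: 0x12 (blk 4, set 0) → MISS  vc=[14]
4: 0x39 (blk 14, set 0) → VC-HIT  vc=[4]
5: 0x38 (blk 14, set 0) → L1-HIT  vc=[4]
6: 0x3a (blk 14, set 0) → L1-HIT  vc=[4]
7: 0x38 (blk 14, set 0) → L1-HIT  vc=[4]
8: 0x12 (blk 4, set 0) → VC-HIT  vc=[14]
9: 0x39 (blk 14, set 0) → VC-HIT  vc=[4]
10: 0x13 (blk 4, set 0) → VC-HIT  vc=[14]
11: 0x39 (blk 14, set 0) → VC-HIT  vc=[4]
12: 0x3b (blk 14, set 0) → L1-HIT  vc=[4]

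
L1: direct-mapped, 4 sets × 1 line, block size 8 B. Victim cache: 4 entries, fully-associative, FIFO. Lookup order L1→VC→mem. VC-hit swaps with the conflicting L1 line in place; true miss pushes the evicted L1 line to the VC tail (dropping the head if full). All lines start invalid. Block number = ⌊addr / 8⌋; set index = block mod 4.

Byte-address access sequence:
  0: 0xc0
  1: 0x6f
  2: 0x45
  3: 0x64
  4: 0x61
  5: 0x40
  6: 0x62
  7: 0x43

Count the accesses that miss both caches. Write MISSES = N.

  [0] addr=0xc0 blk=24 s=0: MISS | VC []
  [1] addr=0x6f blk=13 s=1: MISS | VC []
  [2] addr=0x45 blk=8 s=0: MISS | VC [24]
  [3] addr=0x64 blk=12 s=0: MISS | VC [24, 8]
  [4] addr=0x61 blk=12 s=0: L1-HIT | VC [24, 8]
  [5] addr=0x40 blk=8 s=0: VC-HIT | VC [24, 12]
  [6] addr=0x62 blk=12 s=0: VC-HIT | VC [24, 8]
  [7] addr=0x43 blk=8 s=0: VC-HIT | VC [24, 12]

MISSES = 4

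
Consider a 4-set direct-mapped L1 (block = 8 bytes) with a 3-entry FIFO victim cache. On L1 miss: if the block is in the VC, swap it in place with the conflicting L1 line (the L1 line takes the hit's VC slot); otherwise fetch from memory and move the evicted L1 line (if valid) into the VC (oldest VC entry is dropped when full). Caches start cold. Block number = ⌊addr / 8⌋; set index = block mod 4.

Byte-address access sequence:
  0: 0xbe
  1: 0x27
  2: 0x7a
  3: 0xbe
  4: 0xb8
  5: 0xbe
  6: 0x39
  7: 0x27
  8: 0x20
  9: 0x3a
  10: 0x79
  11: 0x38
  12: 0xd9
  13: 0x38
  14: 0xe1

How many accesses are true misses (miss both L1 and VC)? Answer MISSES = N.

MISSES = 6

  [0] addr=0xbe blk=23 s=3: MISS | VC []
  [1] addr=0x27 blk=4 s=0: MISS | VC []
  [2] addr=0x7a blk=15 s=3: MISS | VC [23]
  [3] addr=0xbe blk=23 s=3: VC-HIT | VC [15]
  [4] addr=0xb8 blk=23 s=3: L1-HIT | VC [15]
  [5] addr=0xbe blk=23 s=3: L1-HIT | VC [15]
  [6] addr=0x39 blk=7 s=3: MISS | VC [15, 23]
  [7] addr=0x27 blk=4 s=0: L1-HIT | VC [15, 23]
  [8] addr=0x20 blk=4 s=0: L1-HIT | VC [15, 23]
  [9] addr=0x3a blk=7 s=3: L1-HIT | VC [15, 23]
  [10] addr=0x79 blk=15 s=3: VC-HIT | VC [7, 23]
  [11] addr=0x38 blk=7 s=3: VC-HIT | VC [15, 23]
  [12] addr=0xd9 blk=27 s=3: MISS | VC [15, 23, 7]
  [13] addr=0x38 blk=7 s=3: VC-HIT | VC [15, 23, 27]
  [14] addr=0xe1 blk=28 s=0: MISS | VC [23, 27, 4]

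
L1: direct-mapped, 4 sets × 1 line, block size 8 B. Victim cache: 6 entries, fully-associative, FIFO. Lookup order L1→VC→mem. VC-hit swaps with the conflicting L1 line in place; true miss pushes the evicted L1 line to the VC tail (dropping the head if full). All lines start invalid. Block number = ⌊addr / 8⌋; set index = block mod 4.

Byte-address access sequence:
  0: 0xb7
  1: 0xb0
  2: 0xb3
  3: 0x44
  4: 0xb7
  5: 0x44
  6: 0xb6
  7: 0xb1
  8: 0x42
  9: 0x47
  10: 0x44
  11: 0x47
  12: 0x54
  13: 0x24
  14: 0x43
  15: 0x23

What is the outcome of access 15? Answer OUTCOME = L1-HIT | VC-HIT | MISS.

OUTCOME = VC-HIT

#0 0xb7→b22/s2 MISS; vc=[]
#1 0xb0→b22/s2 L1-HIT; vc=[]
#2 0xb3→b22/s2 L1-HIT; vc=[]
#3 0x44→b8/s0 MISS; vc=[]
#4 0xb7→b22/s2 L1-HIT; vc=[]
#5 0x44→b8/s0 L1-HIT; vc=[]
#6 0xb6→b22/s2 L1-HIT; vc=[]
#7 0xb1→b22/s2 L1-HIT; vc=[]
#8 0x42→b8/s0 L1-HIT; vc=[]
#9 0x47→b8/s0 L1-HIT; vc=[]
#10 0x44→b8/s0 L1-HIT; vc=[]
#11 0x47→b8/s0 L1-HIT; vc=[]
#12 0x54→b10/s2 MISS; vc=[22]
#13 0x24→b4/s0 MISS; vc=[22,8]
#14 0x43→b8/s0 VC-HIT; vc=[22,4]
#15 0x23→b4/s0 VC-HIT; vc=[22,8]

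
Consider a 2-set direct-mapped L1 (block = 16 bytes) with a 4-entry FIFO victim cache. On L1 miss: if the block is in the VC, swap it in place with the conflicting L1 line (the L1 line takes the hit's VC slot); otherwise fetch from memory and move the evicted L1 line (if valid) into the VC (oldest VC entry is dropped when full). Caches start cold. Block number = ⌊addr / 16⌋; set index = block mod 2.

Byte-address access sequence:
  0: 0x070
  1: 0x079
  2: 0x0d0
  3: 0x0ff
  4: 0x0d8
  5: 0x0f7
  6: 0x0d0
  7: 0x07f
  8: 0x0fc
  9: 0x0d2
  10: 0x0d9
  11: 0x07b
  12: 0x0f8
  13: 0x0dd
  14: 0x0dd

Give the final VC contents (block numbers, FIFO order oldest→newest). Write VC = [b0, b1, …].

#0 0x70→b7/s1 MISS; vc=[]
#1 0x79→b7/s1 L1-HIT; vc=[]
#2 0xd0→b13/s1 MISS; vc=[7]
#3 0xff→b15/s1 MISS; vc=[7,13]
#4 0xd8→b13/s1 VC-HIT; vc=[7,15]
#5 0xf7→b15/s1 VC-HIT; vc=[7,13]
#6 0xd0→b13/s1 VC-HIT; vc=[7,15]
#7 0x7f→b7/s1 VC-HIT; vc=[13,15]
#8 0xfc→b15/s1 VC-HIT; vc=[13,7]
#9 0xd2→b13/s1 VC-HIT; vc=[15,7]
#10 0xd9→b13/s1 L1-HIT; vc=[15,7]
#11 0x7b→b7/s1 VC-HIT; vc=[15,13]
#12 0xf8→b15/s1 VC-HIT; vc=[7,13]
#13 0xdd→b13/s1 VC-HIT; vc=[7,15]
#14 0xdd→b13/s1 L1-HIT; vc=[7,15]

VC = [7, 15]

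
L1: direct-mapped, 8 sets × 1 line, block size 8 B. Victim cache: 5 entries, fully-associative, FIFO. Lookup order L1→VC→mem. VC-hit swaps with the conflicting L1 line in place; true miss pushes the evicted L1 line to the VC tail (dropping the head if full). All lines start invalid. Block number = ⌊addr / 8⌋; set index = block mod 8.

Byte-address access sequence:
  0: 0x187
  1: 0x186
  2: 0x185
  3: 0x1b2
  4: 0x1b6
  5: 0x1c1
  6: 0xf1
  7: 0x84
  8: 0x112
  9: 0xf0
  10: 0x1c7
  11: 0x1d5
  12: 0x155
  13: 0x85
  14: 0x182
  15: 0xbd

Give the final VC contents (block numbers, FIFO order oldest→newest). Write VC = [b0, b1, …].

  [0] addr=0x187 blk=48 s=0: MISS | VC []
  [1] addr=0x186 blk=48 s=0: L1-HIT | VC []
  [2] addr=0x185 blk=48 s=0: L1-HIT | VC []
  [3] addr=0x1b2 blk=54 s=6: MISS | VC []
  [4] addr=0x1b6 blk=54 s=6: L1-HIT | VC []
  [5] addr=0x1c1 blk=56 s=0: MISS | VC [48]
  [6] addr=0xf1 blk=30 s=6: MISS | VC [48, 54]
  [7] addr=0x84 blk=16 s=0: MISS | VC [48, 54, 56]
  [8] addr=0x112 blk=34 s=2: MISS | VC [48, 54, 56]
  [9] addr=0xf0 blk=30 s=6: L1-HIT | VC [48, 54, 56]
  [10] addr=0x1c7 blk=56 s=0: VC-HIT | VC [48, 54, 16]
  [11] addr=0x1d5 blk=58 s=2: MISS | VC [48, 54, 16, 34]
  [12] addr=0x155 blk=42 s=2: MISS | VC [48, 54, 16, 34, 58]
  [13] addr=0x85 blk=16 s=0: VC-HIT | VC [48, 54, 56, 34, 58]
  [14] addr=0x182 blk=48 s=0: VC-HIT | VC [16, 54, 56, 34, 58]
  [15] addr=0xbd blk=23 s=7: MISS | VC [16, 54, 56, 34, 58]

VC = [16, 54, 56, 34, 58]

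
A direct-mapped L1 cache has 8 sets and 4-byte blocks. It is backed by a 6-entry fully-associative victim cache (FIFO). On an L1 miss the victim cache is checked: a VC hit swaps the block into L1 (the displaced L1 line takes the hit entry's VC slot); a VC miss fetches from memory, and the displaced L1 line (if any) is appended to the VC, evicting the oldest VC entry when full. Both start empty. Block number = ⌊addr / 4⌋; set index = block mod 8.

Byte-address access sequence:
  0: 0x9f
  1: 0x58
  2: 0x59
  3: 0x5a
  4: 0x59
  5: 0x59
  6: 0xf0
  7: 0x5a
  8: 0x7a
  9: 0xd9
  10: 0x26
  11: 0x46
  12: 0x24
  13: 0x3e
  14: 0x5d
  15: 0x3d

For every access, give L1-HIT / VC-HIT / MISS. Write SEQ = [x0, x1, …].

  [0] addr=0x9f blk=39 s=7: MISS | VC []
  [1] addr=0x58 blk=22 s=6: MISS | VC []
  [2] addr=0x59 blk=22 s=6: L1-HIT | VC []
  [3] addr=0x5a blk=22 s=6: L1-HIT | VC []
  [4] addr=0x59 blk=22 s=6: L1-HIT | VC []
  [5] addr=0x59 blk=22 s=6: L1-HIT | VC []
  [6] addr=0xf0 blk=60 s=4: MISS | VC []
  [7] addr=0x5a blk=22 s=6: L1-HIT | VC []
  [8] addr=0x7a blk=30 s=6: MISS | VC [22]
  [9] addr=0xd9 blk=54 s=6: MISS | VC [22, 30]
  [10] addr=0x26 blk=9 s=1: MISS | VC [22, 30]
  [11] addr=0x46 blk=17 s=1: MISS | VC [22, 30, 9]
  [12] addr=0x24 blk=9 s=1: VC-HIT | VC [22, 30, 17]
  [13] addr=0x3e blk=15 s=7: MISS | VC [22, 30, 17, 39]
  [14] addr=0x5d blk=23 s=7: MISS | VC [22, 30, 17, 39, 15]
  [15] addr=0x3d blk=15 s=7: VC-HIT | VC [22, 30, 17, 39, 23]

SEQ = [MISS, MISS, L1-HIT, L1-HIT, L1-HIT, L1-HIT, MISS, L1-HIT, MISS, MISS, MISS, MISS, VC-HIT, MISS, MISS, VC-HIT]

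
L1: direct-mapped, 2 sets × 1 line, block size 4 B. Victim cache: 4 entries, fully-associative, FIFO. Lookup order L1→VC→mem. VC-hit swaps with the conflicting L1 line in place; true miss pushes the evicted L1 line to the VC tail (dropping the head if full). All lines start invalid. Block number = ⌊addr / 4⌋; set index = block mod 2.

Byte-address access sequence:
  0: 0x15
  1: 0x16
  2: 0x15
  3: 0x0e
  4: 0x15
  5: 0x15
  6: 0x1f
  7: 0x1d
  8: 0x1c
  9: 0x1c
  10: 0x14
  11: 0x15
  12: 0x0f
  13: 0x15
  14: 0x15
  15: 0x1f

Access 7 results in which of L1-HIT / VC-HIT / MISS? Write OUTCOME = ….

#0 0x15→b5/s1 MISS; vc=[]
#1 0x16→b5/s1 L1-HIT; vc=[]
#2 0x15→b5/s1 L1-HIT; vc=[]
#3 0xe→b3/s1 MISS; vc=[5]
#4 0x15→b5/s1 VC-HIT; vc=[3]
#5 0x15→b5/s1 L1-HIT; vc=[3]
#6 0x1f→b7/s1 MISS; vc=[3,5]
#7 0x1d→b7/s1 L1-HIT; vc=[3,5]
#8 0x1c→b7/s1 L1-HIT; vc=[3,5]
#9 0x1c→b7/s1 L1-HIT; vc=[3,5]
#10 0x14→b5/s1 VC-HIT; vc=[3,7]
#11 0x15→b5/s1 L1-HIT; vc=[3,7]
#12 0xf→b3/s1 VC-HIT; vc=[5,7]
#13 0x15→b5/s1 VC-HIT; vc=[3,7]
#14 0x15→b5/s1 L1-HIT; vc=[3,7]
#15 0x1f→b7/s1 VC-HIT; vc=[3,5]

OUTCOME = L1-HIT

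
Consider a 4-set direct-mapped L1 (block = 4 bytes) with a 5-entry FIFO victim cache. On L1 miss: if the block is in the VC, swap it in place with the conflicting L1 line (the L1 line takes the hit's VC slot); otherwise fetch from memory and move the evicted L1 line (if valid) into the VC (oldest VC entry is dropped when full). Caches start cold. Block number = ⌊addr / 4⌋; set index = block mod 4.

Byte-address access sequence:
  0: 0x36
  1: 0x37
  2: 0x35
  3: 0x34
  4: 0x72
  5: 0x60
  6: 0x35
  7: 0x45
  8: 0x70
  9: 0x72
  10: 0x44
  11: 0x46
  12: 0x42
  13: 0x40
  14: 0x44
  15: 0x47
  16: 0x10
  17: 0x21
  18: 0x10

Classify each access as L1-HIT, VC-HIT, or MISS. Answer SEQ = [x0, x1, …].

  [0] addr=0x36 blk=13 s=1: MISS | VC []
  [1] addr=0x37 blk=13 s=1: L1-HIT | VC []
  [2] addr=0x35 blk=13 s=1: L1-HIT | VC []
  [3] addr=0x34 blk=13 s=1: L1-HIT | VC []
  [4] addr=0x72 blk=28 s=0: MISS | VC []
  [5] addr=0x60 blk=24 s=0: MISS | VC [28]
  [6] addr=0x35 blk=13 s=1: L1-HIT | VC [28]
  [7] addr=0x45 blk=17 s=1: MISS | VC [28, 13]
  [8] addr=0x70 blk=28 s=0: VC-HIT | VC [24, 13]
  [9] addr=0x72 blk=28 s=0: L1-HIT | VC [24, 13]
  [10] addr=0x44 blk=17 s=1: L1-HIT | VC [24, 13]
  [11] addr=0x46 blk=17 s=1: L1-HIT | VC [24, 13]
  [12] addr=0x42 blk=16 s=0: MISS | VC [24, 13, 28]
  [13] addr=0x40 blk=16 s=0: L1-HIT | VC [24, 13, 28]
  [14] addr=0x44 blk=17 s=1: L1-HIT | VC [24, 13, 28]
  [15] addr=0x47 blk=17 s=1: L1-HIT | VC [24, 13, 28]
  [16] addr=0x10 blk=4 s=0: MISS | VC [24, 13, 28, 16]
  [17] addr=0x21 blk=8 s=0: MISS | VC [24, 13, 28, 16, 4]
  [18] addr=0x10 blk=4 s=0: VC-HIT | VC [24, 13, 28, 16, 8]

SEQ = [MISS, L1-HIT, L1-HIT, L1-HIT, MISS, MISS, L1-HIT, MISS, VC-HIT, L1-HIT, L1-HIT, L1-HIT, MISS, L1-HIT, L1-HIT, L1-HIT, MISS, MISS, VC-HIT]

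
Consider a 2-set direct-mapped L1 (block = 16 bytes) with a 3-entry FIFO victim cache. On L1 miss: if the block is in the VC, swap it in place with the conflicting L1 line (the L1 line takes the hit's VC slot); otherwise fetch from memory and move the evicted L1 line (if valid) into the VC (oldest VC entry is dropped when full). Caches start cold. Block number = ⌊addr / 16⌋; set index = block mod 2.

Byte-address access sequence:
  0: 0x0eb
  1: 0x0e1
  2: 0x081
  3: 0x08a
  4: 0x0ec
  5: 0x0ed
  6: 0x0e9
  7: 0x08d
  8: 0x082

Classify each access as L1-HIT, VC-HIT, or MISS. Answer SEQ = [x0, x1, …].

SEQ = [MISS, L1-HIT, MISS, L1-HIT, VC-HIT, L1-HIT, L1-HIT, VC-HIT, L1-HIT]

#0 0xeb→b14/s0 MISS; vc=[]
#1 0xe1→b14/s0 L1-HIT; vc=[]
#2 0x81→b8/s0 MISS; vc=[14]
#3 0x8a→b8/s0 L1-HIT; vc=[14]
#4 0xec→b14/s0 VC-HIT; vc=[8]
#5 0xed→b14/s0 L1-HIT; vc=[8]
#6 0xe9→b14/s0 L1-HIT; vc=[8]
#7 0x8d→b8/s0 VC-HIT; vc=[14]
#8 0x82→b8/s0 L1-HIT; vc=[14]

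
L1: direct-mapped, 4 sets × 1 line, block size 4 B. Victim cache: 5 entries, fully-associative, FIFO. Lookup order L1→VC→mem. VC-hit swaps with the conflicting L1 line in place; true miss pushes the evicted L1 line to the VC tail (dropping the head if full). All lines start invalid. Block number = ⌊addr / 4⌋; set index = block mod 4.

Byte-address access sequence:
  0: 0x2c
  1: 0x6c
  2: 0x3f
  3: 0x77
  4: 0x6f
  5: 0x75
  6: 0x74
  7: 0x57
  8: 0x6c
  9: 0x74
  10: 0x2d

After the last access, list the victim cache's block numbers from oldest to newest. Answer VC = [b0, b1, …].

  [0] addr=0x2c blk=11 s=3: MISS | VC []
  [1] addr=0x6c blk=27 s=3: MISS | VC [11]
  [2] addr=0x3f blk=15 s=3: MISS | VC [11, 27]
  [3] addr=0x77 blk=29 s=1: MISS | VC [11, 27]
  [4] addr=0x6f blk=27 s=3: VC-HIT | VC [11, 15]
  [5] addr=0x75 blk=29 s=1: L1-HIT | VC [11, 15]
  [6] addr=0x74 blk=29 s=1: L1-HIT | VC [11, 15]
  [7] addr=0x57 blk=21 s=1: MISS | VC [11, 15, 29]
  [8] addr=0x6c blk=27 s=3: L1-HIT | VC [11, 15, 29]
  [9] addr=0x74 blk=29 s=1: VC-HIT | VC [11, 15, 21]
  [10] addr=0x2d blk=11 s=3: VC-HIT | VC [27, 15, 21]

VC = [27, 15, 21]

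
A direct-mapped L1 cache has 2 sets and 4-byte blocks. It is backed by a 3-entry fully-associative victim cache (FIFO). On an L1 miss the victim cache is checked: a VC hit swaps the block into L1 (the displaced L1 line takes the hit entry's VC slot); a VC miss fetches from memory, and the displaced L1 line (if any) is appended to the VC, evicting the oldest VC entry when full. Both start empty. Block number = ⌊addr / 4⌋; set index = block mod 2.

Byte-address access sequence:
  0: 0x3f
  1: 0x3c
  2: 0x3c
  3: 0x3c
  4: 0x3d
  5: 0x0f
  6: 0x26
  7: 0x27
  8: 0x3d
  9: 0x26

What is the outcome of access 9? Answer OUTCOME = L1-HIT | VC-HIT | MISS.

OUTCOME = VC-HIT

0: 0x3f (blk 15, set 1) → MISS  vc=[]
1: 0x3c (blk 15, set 1) → L1-HIT  vc=[]
2: 0x3c (blk 15, set 1) → L1-HIT  vc=[]
3: 0x3c (blk 15, set 1) → L1-HIT  vc=[]
4: 0x3d (blk 15, set 1) → L1-HIT  vc=[]
5: 0xf (blk 3, set 1) → MISS  vc=[15]
6: 0x26 (blk 9, set 1) → MISS  vc=[15, 3]
7: 0x27 (blk 9, set 1) → L1-HIT  vc=[15, 3]
8: 0x3d (blk 15, set 1) → VC-HIT  vc=[9, 3]
9: 0x26 (blk 9, set 1) → VC-HIT  vc=[15, 3]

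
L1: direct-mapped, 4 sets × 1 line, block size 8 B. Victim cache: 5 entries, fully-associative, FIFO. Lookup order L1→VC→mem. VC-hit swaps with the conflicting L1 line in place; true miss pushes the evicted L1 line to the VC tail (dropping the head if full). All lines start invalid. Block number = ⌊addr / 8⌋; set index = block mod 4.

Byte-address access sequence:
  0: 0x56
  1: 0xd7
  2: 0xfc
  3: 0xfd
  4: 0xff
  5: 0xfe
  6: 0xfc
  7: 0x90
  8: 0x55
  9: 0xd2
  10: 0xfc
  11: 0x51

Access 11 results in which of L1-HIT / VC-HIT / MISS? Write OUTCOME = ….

OUTCOME = VC-HIT

  [0] addr=0x56 blk=10 s=2: MISS | VC []
  [1] addr=0xd7 blk=26 s=2: MISS | VC [10]
  [2] addr=0xfc blk=31 s=3: MISS | VC [10]
  [3] addr=0xfd blk=31 s=3: L1-HIT | VC [10]
  [4] addr=0xff blk=31 s=3: L1-HIT | VC [10]
  [5] addr=0xfe blk=31 s=3: L1-HIT | VC [10]
  [6] addr=0xfc blk=31 s=3: L1-HIT | VC [10]
  [7] addr=0x90 blk=18 s=2: MISS | VC [10, 26]
  [8] addr=0x55 blk=10 s=2: VC-HIT | VC [18, 26]
  [9] addr=0xd2 blk=26 s=2: VC-HIT | VC [18, 10]
  [10] addr=0xfc blk=31 s=3: L1-HIT | VC [18, 10]
  [11] addr=0x51 blk=10 s=2: VC-HIT | VC [18, 26]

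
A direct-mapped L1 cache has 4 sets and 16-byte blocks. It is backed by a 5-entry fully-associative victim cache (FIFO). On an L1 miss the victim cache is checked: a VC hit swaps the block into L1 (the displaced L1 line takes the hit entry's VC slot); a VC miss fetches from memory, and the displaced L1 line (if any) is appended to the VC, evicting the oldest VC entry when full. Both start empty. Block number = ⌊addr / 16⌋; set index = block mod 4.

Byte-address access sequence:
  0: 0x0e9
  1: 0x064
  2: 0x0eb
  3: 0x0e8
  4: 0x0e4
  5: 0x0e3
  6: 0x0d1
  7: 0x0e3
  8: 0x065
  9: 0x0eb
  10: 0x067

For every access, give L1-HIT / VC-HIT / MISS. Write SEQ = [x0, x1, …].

SEQ = [MISS, MISS, VC-HIT, L1-HIT, L1-HIT, L1-HIT, MISS, L1-HIT, VC-HIT, VC-HIT, VC-HIT]

  [0] addr=0xe9 blk=14 s=2: MISS | VC []
  [1] addr=0x64 blk=6 s=2: MISS | VC [14]
  [2] addr=0xeb blk=14 s=2: VC-HIT | VC [6]
  [3] addr=0xe8 blk=14 s=2: L1-HIT | VC [6]
  [4] addr=0xe4 blk=14 s=2: L1-HIT | VC [6]
  [5] addr=0xe3 blk=14 s=2: L1-HIT | VC [6]
  [6] addr=0xd1 blk=13 s=1: MISS | VC [6]
  [7] addr=0xe3 blk=14 s=2: L1-HIT | VC [6]
  [8] addr=0x65 blk=6 s=2: VC-HIT | VC [14]
  [9] addr=0xeb blk=14 s=2: VC-HIT | VC [6]
  [10] addr=0x67 blk=6 s=2: VC-HIT | VC [14]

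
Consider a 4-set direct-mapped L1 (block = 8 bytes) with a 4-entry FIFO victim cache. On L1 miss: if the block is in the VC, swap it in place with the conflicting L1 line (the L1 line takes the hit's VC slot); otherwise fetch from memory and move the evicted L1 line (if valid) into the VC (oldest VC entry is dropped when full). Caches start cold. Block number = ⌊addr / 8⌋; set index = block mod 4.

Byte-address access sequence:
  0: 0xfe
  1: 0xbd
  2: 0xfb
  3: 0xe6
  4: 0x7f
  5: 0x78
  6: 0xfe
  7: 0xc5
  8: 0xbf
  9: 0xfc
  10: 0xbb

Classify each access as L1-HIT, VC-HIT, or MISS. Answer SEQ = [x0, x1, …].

SEQ = [MISS, MISS, VC-HIT, MISS, MISS, L1-HIT, VC-HIT, MISS, VC-HIT, VC-HIT, VC-HIT]

#0 0xfe→b31/s3 MISS; vc=[]
#1 0xbd→b23/s3 MISS; vc=[31]
#2 0xfb→b31/s3 VC-HIT; vc=[23]
#3 0xe6→b28/s0 MISS; vc=[23]
#4 0x7f→b15/s3 MISS; vc=[23,31]
#5 0x78→b15/s3 L1-HIT; vc=[23,31]
#6 0xfe→b31/s3 VC-HIT; vc=[23,15]
#7 0xc5→b24/s0 MISS; vc=[23,15,28]
#8 0xbf→b23/s3 VC-HIT; vc=[31,15,28]
#9 0xfc→b31/s3 VC-HIT; vc=[23,15,28]
#10 0xbb→b23/s3 VC-HIT; vc=[31,15,28]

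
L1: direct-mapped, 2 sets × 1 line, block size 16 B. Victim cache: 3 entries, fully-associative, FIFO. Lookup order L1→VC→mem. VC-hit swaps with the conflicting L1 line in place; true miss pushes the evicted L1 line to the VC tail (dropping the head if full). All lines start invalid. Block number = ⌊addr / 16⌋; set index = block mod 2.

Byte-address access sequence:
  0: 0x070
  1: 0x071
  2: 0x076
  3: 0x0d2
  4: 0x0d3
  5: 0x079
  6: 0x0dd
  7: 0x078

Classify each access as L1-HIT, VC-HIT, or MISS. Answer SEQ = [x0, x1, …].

SEQ = [MISS, L1-HIT, L1-HIT, MISS, L1-HIT, VC-HIT, VC-HIT, VC-HIT]

  [0] addr=0x70 blk=7 s=1: MISS | VC []
  [1] addr=0x71 blk=7 s=1: L1-HIT | VC []
  [2] addr=0x76 blk=7 s=1: L1-HIT | VC []
  [3] addr=0xd2 blk=13 s=1: MISS | VC [7]
  [4] addr=0xd3 blk=13 s=1: L1-HIT | VC [7]
  [5] addr=0x79 blk=7 s=1: VC-HIT | VC [13]
  [6] addr=0xdd blk=13 s=1: VC-HIT | VC [7]
  [7] addr=0x78 blk=7 s=1: VC-HIT | VC [13]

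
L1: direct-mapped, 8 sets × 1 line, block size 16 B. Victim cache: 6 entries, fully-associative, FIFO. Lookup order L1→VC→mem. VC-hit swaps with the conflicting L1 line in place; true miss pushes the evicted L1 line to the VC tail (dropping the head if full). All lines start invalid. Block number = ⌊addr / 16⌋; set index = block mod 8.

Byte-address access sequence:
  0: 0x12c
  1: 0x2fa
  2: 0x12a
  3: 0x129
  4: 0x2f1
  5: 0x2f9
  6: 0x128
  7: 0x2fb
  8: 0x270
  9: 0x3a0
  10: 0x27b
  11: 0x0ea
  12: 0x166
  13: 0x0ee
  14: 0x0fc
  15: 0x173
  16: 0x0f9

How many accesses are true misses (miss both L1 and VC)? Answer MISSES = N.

0: 0x12c (blk 18, set 2) → MISS  vc=[]
1: 0x2fa (blk 47, set 7) → MISS  vc=[]
2: 0x12a (blk 18, set 2) → L1-HIT  vc=[]
3: 0x129 (blk 18, set 2) → L1-HIT  vc=[]
4: 0x2f1 (blk 47, set 7) → L1-HIT  vc=[]
5: 0x2f9 (blk 47, set 7) → L1-HIT  vc=[]
6: 0x128 (blk 18, set 2) → L1-HIT  vc=[]
7: 0x2fb (blk 47, set 7) → L1-HIT  vc=[]
8: 0x270 (blk 39, set 7) → MISS  vc=[47]
9: 0x3a0 (blk 58, set 2) → MISS  vc=[47, 18]
10: 0x27b (blk 39, set 7) → L1-HIT  vc=[47, 18]
11: 0xea (blk 14, set 6) → MISS  vc=[47, 18]
12: 0x166 (blk 22, set 6) → MISS  vc=[47, 18, 14]
13: 0xee (blk 14, set 6) → VC-HIT  vc=[47, 18, 22]
14: 0xfc (blk 15, set 7) → MISS  vc=[47, 18, 22, 39]
15: 0x173 (blk 23, set 7) → MISS  vc=[47, 18, 22, 39, 15]
16: 0xf9 (blk 15, set 7) → VC-HIT  vc=[47, 18, 22, 39, 23]

MISSES = 8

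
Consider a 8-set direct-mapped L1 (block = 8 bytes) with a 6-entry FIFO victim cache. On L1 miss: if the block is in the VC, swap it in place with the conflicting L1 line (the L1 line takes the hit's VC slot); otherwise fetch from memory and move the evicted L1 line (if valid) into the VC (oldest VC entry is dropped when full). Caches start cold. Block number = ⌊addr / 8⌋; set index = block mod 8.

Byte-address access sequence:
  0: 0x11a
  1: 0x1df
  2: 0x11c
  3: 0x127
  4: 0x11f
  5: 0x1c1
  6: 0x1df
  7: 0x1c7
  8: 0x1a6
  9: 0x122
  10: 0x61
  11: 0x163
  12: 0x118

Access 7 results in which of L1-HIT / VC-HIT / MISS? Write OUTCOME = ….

OUTCOME = L1-HIT

#0 0x11a→b35/s3 MISS; vc=[]
#1 0x1df→b59/s3 MISS; vc=[35]
#2 0x11c→b35/s3 VC-HIT; vc=[59]
#3 0x127→b36/s4 MISS; vc=[59]
#4 0x11f→b35/s3 L1-HIT; vc=[59]
#5 0x1c1→b56/s0 MISS; vc=[59]
#6 0x1df→b59/s3 VC-HIT; vc=[35]
#7 0x1c7→b56/s0 L1-HIT; vc=[35]
#8 0x1a6→b52/s4 MISS; vc=[35,36]
#9 0x122→b36/s4 VC-HIT; vc=[35,52]
#10 0x61→b12/s4 MISS; vc=[35,52,36]
#11 0x163→b44/s4 MISS; vc=[35,52,36,12]
#12 0x118→b35/s3 VC-HIT; vc=[59,52,36,12]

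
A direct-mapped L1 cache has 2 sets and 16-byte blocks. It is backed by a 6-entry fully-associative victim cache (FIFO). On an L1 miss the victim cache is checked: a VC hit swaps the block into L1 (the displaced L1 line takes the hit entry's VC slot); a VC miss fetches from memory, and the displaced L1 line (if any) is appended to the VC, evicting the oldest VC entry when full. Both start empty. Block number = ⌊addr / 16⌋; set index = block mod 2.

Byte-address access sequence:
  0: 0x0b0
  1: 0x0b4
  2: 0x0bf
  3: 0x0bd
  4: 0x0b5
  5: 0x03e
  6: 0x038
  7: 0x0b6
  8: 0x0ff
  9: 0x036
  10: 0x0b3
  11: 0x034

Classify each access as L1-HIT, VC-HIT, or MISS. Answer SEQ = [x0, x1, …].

0: 0xb0 (blk 11, set 1) → MISS  vc=[]
1: 0xb4 (blk 11, set 1) → L1-HIT  vc=[]
2: 0xbf (blk 11, set 1) → L1-HIT  vc=[]
3: 0xbd (blk 11, set 1) → L1-HIT  vc=[]
4: 0xb5 (blk 11, set 1) → L1-HIT  vc=[]
5: 0x3e (blk 3, set 1) → MISS  vc=[11]
6: 0x38 (blk 3, set 1) → L1-HIT  vc=[11]
7: 0xb6 (blk 11, set 1) → VC-HIT  vc=[3]
8: 0xff (blk 15, set 1) → MISS  vc=[3, 11]
9: 0x36 (blk 3, set 1) → VC-HIT  vc=[15, 11]
10: 0xb3 (blk 11, set 1) → VC-HIT  vc=[15, 3]
11: 0x34 (blk 3, set 1) → VC-HIT  vc=[15, 11]

SEQ = [MISS, L1-HIT, L1-HIT, L1-HIT, L1-HIT, MISS, L1-HIT, VC-HIT, MISS, VC-HIT, VC-HIT, VC-HIT]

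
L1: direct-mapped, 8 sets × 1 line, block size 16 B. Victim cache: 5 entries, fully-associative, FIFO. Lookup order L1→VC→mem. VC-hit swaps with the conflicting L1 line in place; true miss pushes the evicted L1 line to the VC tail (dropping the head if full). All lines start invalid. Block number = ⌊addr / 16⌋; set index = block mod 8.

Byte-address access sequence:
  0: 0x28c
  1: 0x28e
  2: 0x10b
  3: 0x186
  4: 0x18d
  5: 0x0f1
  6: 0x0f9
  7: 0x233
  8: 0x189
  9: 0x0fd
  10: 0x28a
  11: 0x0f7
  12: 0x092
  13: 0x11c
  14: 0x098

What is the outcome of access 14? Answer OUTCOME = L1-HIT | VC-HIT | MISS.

0: 0x28c (blk 40, set 0) → MISS  vc=[]
1: 0x28e (blk 40, set 0) → L1-HIT  vc=[]
2: 0x10b (blk 16, set 0) → MISS  vc=[40]
3: 0x186 (blk 24, set 0) → MISS  vc=[40, 16]
4: 0x18d (blk 24, set 0) → L1-HIT  vc=[40, 16]
5: 0xf1 (blk 15, set 7) → MISS  vc=[40, 16]
6: 0xf9 (blk 15, set 7) → L1-HIT  vc=[40, 16]
7: 0x233 (blk 35, set 3) → MISS  vc=[40, 16]
8: 0x189 (blk 24, set 0) → L1-HIT  vc=[40, 16]
9: 0xfd (blk 15, set 7) → L1-HIT  vc=[40, 16]
10: 0x28a (blk 40, set 0) → VC-HIT  vc=[24, 16]
11: 0xf7 (blk 15, set 7) → L1-HIT  vc=[24, 16]
12: 0x92 (blk 9, set 1) → MISS  vc=[24, 16]
13: 0x11c (blk 17, set 1) → MISS  vc=[24, 16, 9]
14: 0x98 (blk 9, set 1) → VC-HIT  vc=[24, 16, 17]

OUTCOME = VC-HIT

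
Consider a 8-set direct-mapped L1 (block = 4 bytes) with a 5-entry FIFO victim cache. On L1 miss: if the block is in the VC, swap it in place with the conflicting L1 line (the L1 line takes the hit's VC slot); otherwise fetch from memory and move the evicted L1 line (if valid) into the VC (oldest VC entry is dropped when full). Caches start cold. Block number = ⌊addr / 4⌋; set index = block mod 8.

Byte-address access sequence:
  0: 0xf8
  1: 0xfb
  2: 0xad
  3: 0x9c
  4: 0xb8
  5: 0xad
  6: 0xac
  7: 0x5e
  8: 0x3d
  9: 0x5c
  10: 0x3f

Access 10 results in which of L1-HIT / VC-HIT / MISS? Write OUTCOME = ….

OUTCOME = VC-HIT

0: 0xf8 (blk 62, set 6) → MISS  vc=[]
1: 0xfb (blk 62, set 6) → L1-HIT  vc=[]
2: 0xad (blk 43, set 3) → MISS  vc=[]
3: 0x9c (blk 39, set 7) → MISS  vc=[]
4: 0xb8 (blk 46, set 6) → MISS  vc=[62]
5: 0xad (blk 43, set 3) → L1-HIT  vc=[62]
6: 0xac (blk 43, set 3) → L1-HIT  vc=[62]
7: 0x5e (blk 23, set 7) → MISS  vc=[62, 39]
8: 0x3d (blk 15, set 7) → MISS  vc=[62, 39, 23]
9: 0x5c (blk 23, set 7) → VC-HIT  vc=[62, 39, 15]
10: 0x3f (blk 15, set 7) → VC-HIT  vc=[62, 39, 23]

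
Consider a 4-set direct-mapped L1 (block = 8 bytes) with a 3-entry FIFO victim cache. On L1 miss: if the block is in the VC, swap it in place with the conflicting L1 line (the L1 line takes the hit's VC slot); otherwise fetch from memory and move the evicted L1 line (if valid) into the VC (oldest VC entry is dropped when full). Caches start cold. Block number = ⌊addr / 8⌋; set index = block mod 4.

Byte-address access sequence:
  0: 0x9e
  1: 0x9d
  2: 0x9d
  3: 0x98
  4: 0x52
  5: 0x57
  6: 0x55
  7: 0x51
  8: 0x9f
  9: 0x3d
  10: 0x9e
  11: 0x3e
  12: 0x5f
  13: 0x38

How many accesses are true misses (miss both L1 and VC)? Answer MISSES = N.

0: 0x9e (blk 19, set 3) → MISS  vc=[]
1: 0x9d (blk 19, set 3) → L1-HIT  vc=[]
2: 0x9d (blk 19, set 3) → L1-HIT  vc=[]
3: 0x98 (blk 19, set 3) → L1-HIT  vc=[]
4: 0x52 (blk 10, set 2) → MISS  vc=[]
5: 0x57 (blk 10, set 2) → L1-HIT  vc=[]
6: 0x55 (blk 10, set 2) → L1-HIT  vc=[]
7: 0x51 (blk 10, set 2) → L1-HIT  vc=[]
8: 0x9f (blk 19, set 3) → L1-HIT  vc=[]
9: 0x3d (blk 7, set 3) → MISS  vc=[19]
10: 0x9e (blk 19, set 3) → VC-HIT  vc=[7]
11: 0x3e (blk 7, set 3) → VC-HIT  vc=[19]
12: 0x5f (blk 11, set 3) → MISS  vc=[19, 7]
13: 0x38 (blk 7, set 3) → VC-HIT  vc=[19, 11]

MISSES = 4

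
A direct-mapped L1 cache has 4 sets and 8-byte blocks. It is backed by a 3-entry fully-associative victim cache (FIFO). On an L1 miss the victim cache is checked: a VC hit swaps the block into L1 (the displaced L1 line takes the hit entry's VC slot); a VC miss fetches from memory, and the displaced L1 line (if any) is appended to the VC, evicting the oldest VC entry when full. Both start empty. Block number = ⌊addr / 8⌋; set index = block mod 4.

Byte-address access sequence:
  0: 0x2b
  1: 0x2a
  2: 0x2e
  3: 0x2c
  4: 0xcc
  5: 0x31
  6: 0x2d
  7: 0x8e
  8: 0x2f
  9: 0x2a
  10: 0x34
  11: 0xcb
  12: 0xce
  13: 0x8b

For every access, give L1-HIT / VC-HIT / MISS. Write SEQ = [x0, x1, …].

  [0] addr=0x2b blk=5 s=1: MISS | VC []
  [1] addr=0x2a blk=5 s=1: L1-HIT | VC []
  [2] addr=0x2e blk=5 s=1: L1-HIT | VC []
  [3] addr=0x2c blk=5 s=1: L1-HIT | VC []
  [4] addr=0xcc blk=25 s=1: MISS | VC [5]
  [5] addr=0x31 blk=6 s=2: MISS | VC [5]
  [6] addr=0x2d blk=5 s=1: VC-HIT | VC [25]
  [7] addr=0x8e blk=17 s=1: MISS | VC [25, 5]
  [8] addr=0x2f blk=5 s=1: VC-HIT | VC [25, 17]
  [9] addr=0x2a blk=5 s=1: L1-HIT | VC [25, 17]
  [10] addr=0x34 blk=6 s=2: L1-HIT | VC [25, 17]
  [11] addr=0xcb blk=25 s=1: VC-HIT | VC [5, 17]
  [12] addr=0xce blk=25 s=1: L1-HIT | VC [5, 17]
  [13] addr=0x8b blk=17 s=1: VC-HIT | VC [5, 25]

SEQ = [MISS, L1-HIT, L1-HIT, L1-HIT, MISS, MISS, VC-HIT, MISS, VC-HIT, L1-HIT, L1-HIT, VC-HIT, L1-HIT, VC-HIT]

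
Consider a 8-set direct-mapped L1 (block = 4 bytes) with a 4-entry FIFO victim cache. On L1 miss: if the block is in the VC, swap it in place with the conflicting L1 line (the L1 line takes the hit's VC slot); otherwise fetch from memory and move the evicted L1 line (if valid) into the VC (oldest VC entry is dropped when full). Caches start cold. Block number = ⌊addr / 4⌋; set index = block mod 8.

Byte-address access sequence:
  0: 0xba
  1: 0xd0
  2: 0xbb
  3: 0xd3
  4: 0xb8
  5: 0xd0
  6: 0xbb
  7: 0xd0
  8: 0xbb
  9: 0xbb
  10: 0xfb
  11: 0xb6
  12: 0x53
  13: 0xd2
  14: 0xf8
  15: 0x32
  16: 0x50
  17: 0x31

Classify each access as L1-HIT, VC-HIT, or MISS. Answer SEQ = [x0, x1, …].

0: 0xba (blk 46, set 6) → MISS  vc=[]
1: 0xd0 (blk 52, set 4) → MISS  vc=[]
2: 0xbb (blk 46, set 6) → L1-HIT  vc=[]
3: 0xd3 (blk 52, set 4) → L1-HIT  vc=[]
4: 0xb8 (blk 46, set 6) → L1-HIT  vc=[]
5: 0xd0 (blk 52, set 4) → L1-HIT  vc=[]
6: 0xbb (blk 46, set 6) → L1-HIT  vc=[]
7: 0xd0 (blk 52, set 4) → L1-HIT  vc=[]
8: 0xbb (blk 46, set 6) → L1-HIT  vc=[]
9: 0xbb (blk 46, set 6) → L1-HIT  vc=[]
10: 0xfb (blk 62, set 6) → MISS  vc=[46]
11: 0xb6 (blk 45, set 5) → MISS  vc=[46]
12: 0x53 (blk 20, set 4) → MISS  vc=[46, 52]
13: 0xd2 (blk 52, set 4) → VC-HIT  vc=[46, 20]
14: 0xf8 (blk 62, set 6) → L1-HIT  vc=[46, 20]
15: 0x32 (blk 12, set 4) → MISS  vc=[46, 20, 52]
16: 0x50 (blk 20, set 4) → VC-HIT  vc=[46, 12, 52]
17: 0x31 (blk 12, set 4) → VC-HIT  vc=[46, 20, 52]

SEQ = [MISS, MISS, L1-HIT, L1-HIT, L1-HIT, L1-HIT, L1-HIT, L1-HIT, L1-HIT, L1-HIT, MISS, MISS, MISS, VC-HIT, L1-HIT, MISS, VC-HIT, VC-HIT]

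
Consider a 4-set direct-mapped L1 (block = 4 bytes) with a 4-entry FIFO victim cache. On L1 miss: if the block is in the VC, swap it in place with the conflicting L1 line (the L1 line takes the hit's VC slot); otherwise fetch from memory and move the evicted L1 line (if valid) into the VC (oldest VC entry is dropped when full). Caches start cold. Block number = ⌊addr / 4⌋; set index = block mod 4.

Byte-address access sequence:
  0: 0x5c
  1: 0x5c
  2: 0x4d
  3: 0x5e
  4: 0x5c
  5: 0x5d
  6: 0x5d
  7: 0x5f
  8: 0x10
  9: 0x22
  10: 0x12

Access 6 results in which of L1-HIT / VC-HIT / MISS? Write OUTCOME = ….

OUTCOME = L1-HIT

#0 0x5c→b23/s3 MISS; vc=[]
#1 0x5c→b23/s3 L1-HIT; vc=[]
#2 0x4d→b19/s3 MISS; vc=[23]
#3 0x5e→b23/s3 VC-HIT; vc=[19]
#4 0x5c→b23/s3 L1-HIT; vc=[19]
#5 0x5d→b23/s3 L1-HIT; vc=[19]
#6 0x5d→b23/s3 L1-HIT; vc=[19]
#7 0x5f→b23/s3 L1-HIT; vc=[19]
#8 0x10→b4/s0 MISS; vc=[19]
#9 0x22→b8/s0 MISS; vc=[19,4]
#10 0x12→b4/s0 VC-HIT; vc=[19,8]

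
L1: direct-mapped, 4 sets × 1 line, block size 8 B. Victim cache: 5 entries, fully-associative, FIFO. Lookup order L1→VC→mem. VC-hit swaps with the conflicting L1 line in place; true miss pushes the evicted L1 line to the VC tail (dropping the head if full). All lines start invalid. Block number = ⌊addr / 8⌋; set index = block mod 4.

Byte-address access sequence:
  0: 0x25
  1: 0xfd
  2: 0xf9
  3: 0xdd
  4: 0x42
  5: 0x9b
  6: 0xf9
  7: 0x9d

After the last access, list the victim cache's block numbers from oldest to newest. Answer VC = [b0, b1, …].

0: 0x25 (blk 4, set 0) → MISS  vc=[]
1: 0xfd (blk 31, set 3) → MISS  vc=[]
2: 0xf9 (blk 31, set 3) → L1-HIT  vc=[]
3: 0xdd (blk 27, set 3) → MISS  vc=[31]
4: 0x42 (blk 8, set 0) → MISS  vc=[31, 4]
5: 0x9b (blk 19, set 3) → MISS  vc=[31, 4, 27]
6: 0xf9 (blk 31, set 3) → VC-HIT  vc=[19, 4, 27]
7: 0x9d (blk 19, set 3) → VC-HIT  vc=[31, 4, 27]

VC = [31, 4, 27]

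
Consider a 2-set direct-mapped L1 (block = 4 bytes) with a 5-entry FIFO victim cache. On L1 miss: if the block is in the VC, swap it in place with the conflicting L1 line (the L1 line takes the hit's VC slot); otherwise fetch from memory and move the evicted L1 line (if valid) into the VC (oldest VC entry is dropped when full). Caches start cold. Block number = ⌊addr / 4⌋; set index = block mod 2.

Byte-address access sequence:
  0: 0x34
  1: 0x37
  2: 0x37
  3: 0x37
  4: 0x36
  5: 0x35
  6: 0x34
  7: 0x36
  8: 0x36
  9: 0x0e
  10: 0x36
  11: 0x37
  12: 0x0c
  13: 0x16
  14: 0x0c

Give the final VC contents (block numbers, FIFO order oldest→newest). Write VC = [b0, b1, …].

VC = [13, 5]

0: 0x34 (blk 13, set 1) → MISS  vc=[]
1: 0x37 (blk 13, set 1) → L1-HIT  vc=[]
2: 0x37 (blk 13, set 1) → L1-HIT  vc=[]
3: 0x37 (blk 13, set 1) → L1-HIT  vc=[]
4: 0x36 (blk 13, set 1) → L1-HIT  vc=[]
5: 0x35 (blk 13, set 1) → L1-HIT  vc=[]
6: 0x34 (blk 13, set 1) → L1-HIT  vc=[]
7: 0x36 (blk 13, set 1) → L1-HIT  vc=[]
8: 0x36 (blk 13, set 1) → L1-HIT  vc=[]
9: 0xe (blk 3, set 1) → MISS  vc=[13]
10: 0x36 (blk 13, set 1) → VC-HIT  vc=[3]
11: 0x37 (blk 13, set 1) → L1-HIT  vc=[3]
12: 0xc (blk 3, set 1) → VC-HIT  vc=[13]
13: 0x16 (blk 5, set 1) → MISS  vc=[13, 3]
14: 0xc (blk 3, set 1) → VC-HIT  vc=[13, 5]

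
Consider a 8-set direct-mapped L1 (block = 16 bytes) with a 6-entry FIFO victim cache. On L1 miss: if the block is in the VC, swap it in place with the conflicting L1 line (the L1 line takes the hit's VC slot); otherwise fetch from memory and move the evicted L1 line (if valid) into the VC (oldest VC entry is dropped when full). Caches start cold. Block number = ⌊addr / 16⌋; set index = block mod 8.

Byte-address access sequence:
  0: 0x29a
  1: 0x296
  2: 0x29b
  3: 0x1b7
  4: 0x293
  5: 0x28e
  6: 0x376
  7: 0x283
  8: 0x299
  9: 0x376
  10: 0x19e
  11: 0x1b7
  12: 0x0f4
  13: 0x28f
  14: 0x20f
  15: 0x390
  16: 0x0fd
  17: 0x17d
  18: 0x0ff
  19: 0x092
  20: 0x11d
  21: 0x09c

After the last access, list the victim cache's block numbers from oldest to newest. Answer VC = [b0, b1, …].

  [0] addr=0x29a blk=41 s=1: MISS | VC []
  [1] addr=0x296 blk=41 s=1: L1-HIT | VC []
  [2] addr=0x29b blk=41 s=1: L1-HIT | VC []
  [3] addr=0x1b7 blk=27 s=3: MISS | VC []
  [4] addr=0x293 blk=41 s=1: L1-HIT | VC []
  [5] addr=0x28e blk=40 s=0: MISS | VC []
  [6] addr=0x376 blk=55 s=7: MISS | VC []
  [7] addr=0x283 blk=40 s=0: L1-HIT | VC []
  [8] addr=0x299 blk=41 s=1: L1-HIT | VC []
  [9] addr=0x376 blk=55 s=7: L1-HIT | VC []
  [10] addr=0x19e blk=25 s=1: MISS | VC [41]
  [11] addr=0x1b7 blk=27 s=3: L1-HIT | VC [41]
  [12] addr=0xf4 blk=15 s=7: MISS | VC [41, 55]
  [13] addr=0x28f blk=40 s=0: L1-HIT | VC [41, 55]
  [14] addr=0x20f blk=32 s=0: MISS | VC [41, 55, 40]
  [15] addr=0x390 blk=57 s=1: MISS | VC [41, 55, 40, 25]
  [16] addr=0xfd blk=15 s=7: L1-HIT | VC [41, 55, 40, 25]
  [17] addr=0x17d blk=23 s=7: MISS | VC [41, 55, 40, 25, 15]
  [18] addr=0xff blk=15 s=7: VC-HIT | VC [41, 55, 40, 25, 23]
  [19] addr=0x92 blk=9 s=1: MISS | VC [41, 55, 40, 25, 23, 57]
  [20] addr=0x11d blk=17 s=1: MISS | VC [55, 40, 25, 23, 57, 9]
  [21] addr=0x9c blk=9 s=1: VC-HIT | VC [55, 40, 25, 23, 57, 17]

VC = [55, 40, 25, 23, 57, 17]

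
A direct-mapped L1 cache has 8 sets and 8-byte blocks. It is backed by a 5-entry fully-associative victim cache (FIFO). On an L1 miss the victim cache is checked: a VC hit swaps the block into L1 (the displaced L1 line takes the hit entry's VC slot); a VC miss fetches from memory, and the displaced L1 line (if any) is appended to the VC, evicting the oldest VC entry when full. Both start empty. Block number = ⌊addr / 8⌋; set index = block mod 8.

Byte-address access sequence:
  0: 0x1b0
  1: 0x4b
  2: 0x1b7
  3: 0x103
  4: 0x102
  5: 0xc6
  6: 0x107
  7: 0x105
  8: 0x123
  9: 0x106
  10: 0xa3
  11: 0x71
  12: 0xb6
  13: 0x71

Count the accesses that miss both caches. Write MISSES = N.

MISSES = 8

  [0] addr=0x1b0 blk=54 s=6: MISS | VC []
  [1] addr=0x4b blk=9 s=1: MISS | VC []
  [2] addr=0x1b7 blk=54 s=6: L1-HIT | VC []
  [3] addr=0x103 blk=32 s=0: MISS | VC []
  [4] addr=0x102 blk=32 s=0: L1-HIT | VC []
  [5] addr=0xc6 blk=24 s=0: MISS | VC [32]
  [6] addr=0x107 blk=32 s=0: VC-HIT | VC [24]
  [7] addr=0x105 blk=32 s=0: L1-HIT | VC [24]
  [8] addr=0x123 blk=36 s=4: MISS | VC [24]
  [9] addr=0x106 blk=32 s=0: L1-HIT | VC [24]
  [10] addr=0xa3 blk=20 s=4: MISS | VC [24, 36]
  [11] addr=0x71 blk=14 s=6: MISS | VC [24, 36, 54]
  [12] addr=0xb6 blk=22 s=6: MISS | VC [24, 36, 54, 14]
  [13] addr=0x71 blk=14 s=6: VC-HIT | VC [24, 36, 54, 22]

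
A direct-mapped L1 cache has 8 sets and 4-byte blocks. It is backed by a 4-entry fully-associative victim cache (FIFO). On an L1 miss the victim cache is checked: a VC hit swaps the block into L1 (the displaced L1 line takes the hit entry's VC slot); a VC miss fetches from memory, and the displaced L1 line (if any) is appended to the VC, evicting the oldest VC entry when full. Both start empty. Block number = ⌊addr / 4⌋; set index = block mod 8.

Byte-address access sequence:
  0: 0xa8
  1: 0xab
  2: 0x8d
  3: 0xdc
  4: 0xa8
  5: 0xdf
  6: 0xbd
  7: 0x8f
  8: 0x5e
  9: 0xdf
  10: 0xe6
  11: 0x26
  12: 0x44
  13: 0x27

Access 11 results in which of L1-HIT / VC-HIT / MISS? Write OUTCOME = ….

OUTCOME = MISS

0: 0xa8 (blk 42, set 2) → MISS  vc=[]
1: 0xab (blk 42, set 2) → L1-HIT  vc=[]
2: 0x8d (blk 35, set 3) → MISS  vc=[]
3: 0xdc (blk 55, set 7) → MISS  vc=[]
4: 0xa8 (blk 42, set 2) → L1-HIT  vc=[]
5: 0xdf (blk 55, set 7) → L1-HIT  vc=[]
6: 0xbd (blk 47, set 7) → MISS  vc=[55]
7: 0x8f (blk 35, set 3) → L1-HIT  vc=[55]
8: 0x5e (blk 23, set 7) → MISS  vc=[55, 47]
9: 0xdf (blk 55, set 7) → VC-HIT  vc=[23, 47]
10: 0xe6 (blk 57, set 1) → MISS  vc=[23, 47]
11: 0x26 (blk 9, set 1) → MISS  vc=[23, 47, 57]
12: 0x44 (blk 17, set 1) → MISS  vc=[23, 47, 57, 9]
13: 0x27 (blk 9, set 1) → VC-HIT  vc=[23, 47, 57, 17]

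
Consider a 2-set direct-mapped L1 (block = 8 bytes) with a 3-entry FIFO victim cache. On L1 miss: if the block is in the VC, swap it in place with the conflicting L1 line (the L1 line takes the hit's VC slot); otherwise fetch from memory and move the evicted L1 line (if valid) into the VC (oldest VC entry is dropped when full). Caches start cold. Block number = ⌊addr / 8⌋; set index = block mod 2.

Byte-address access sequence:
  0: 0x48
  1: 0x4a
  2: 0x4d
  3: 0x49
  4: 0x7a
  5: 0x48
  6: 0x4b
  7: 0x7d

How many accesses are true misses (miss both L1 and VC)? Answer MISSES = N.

  [0] addr=0x48 blk=9 s=1: MISS | VC []
  [1] addr=0x4a blk=9 s=1: L1-HIT | VC []
  [2] addr=0x4d blk=9 s=1: L1-HIT | VC []
  [3] addr=0x49 blk=9 s=1: L1-HIT | VC []
  [4] addr=0x7a blk=15 s=1: MISS | VC [9]
  [5] addr=0x48 blk=9 s=1: VC-HIT | VC [15]
  [6] addr=0x4b blk=9 s=1: L1-HIT | VC [15]
  [7] addr=0x7d blk=15 s=1: VC-HIT | VC [9]

MISSES = 2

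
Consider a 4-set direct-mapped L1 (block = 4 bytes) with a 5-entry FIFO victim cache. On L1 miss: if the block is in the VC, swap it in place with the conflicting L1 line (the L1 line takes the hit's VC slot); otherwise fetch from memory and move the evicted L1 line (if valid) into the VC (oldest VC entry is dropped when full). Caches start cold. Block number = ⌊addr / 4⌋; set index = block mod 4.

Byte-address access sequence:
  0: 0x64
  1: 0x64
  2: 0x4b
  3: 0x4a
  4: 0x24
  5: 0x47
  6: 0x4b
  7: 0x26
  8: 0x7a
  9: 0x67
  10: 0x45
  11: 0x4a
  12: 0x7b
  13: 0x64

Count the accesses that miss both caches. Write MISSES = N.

  [0] addr=0x64 blk=25 s=1: MISS | VC []
  [1] addr=0x64 blk=25 s=1: L1-HIT | VC []
  [2] addr=0x4b blk=18 s=2: MISS | VC []
  [3] addr=0x4a blk=18 s=2: L1-HIT | VC []
  [4] addr=0x24 blk=9 s=1: MISS | VC [25]
  [5] addr=0x47 blk=17 s=1: MISS | VC [25, 9]
  [6] addr=0x4b blk=18 s=2: L1-HIT | VC [25, 9]
  [7] addr=0x26 blk=9 s=1: VC-HIT | VC [25, 17]
  [8] addr=0x7a blk=30 s=2: MISS | VC [25, 17, 18]
  [9] addr=0x67 blk=25 s=1: VC-HIT | VC [9, 17, 18]
  [10] addr=0x45 blk=17 s=1: VC-HIT | VC [9, 25, 18]
  [11] addr=0x4a blk=18 s=2: VC-HIT | VC [9, 25, 30]
  [12] addr=0x7b blk=30 s=2: VC-HIT | VC [9, 25, 18]
  [13] addr=0x64 blk=25 s=1: VC-HIT | VC [9, 17, 18]

MISSES = 5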